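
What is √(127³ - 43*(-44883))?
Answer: 4*√248647 ≈ 1994.6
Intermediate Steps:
√(127³ - 43*(-44883)) = √(2048383 + 1929969) = √3978352 = 4*√248647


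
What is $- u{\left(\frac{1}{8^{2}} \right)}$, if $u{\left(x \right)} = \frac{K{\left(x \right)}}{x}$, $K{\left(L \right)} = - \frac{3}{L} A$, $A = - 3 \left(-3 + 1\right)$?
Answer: $73728$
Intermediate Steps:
$A = 6$ ($A = \left(-3\right) \left(-2\right) = 6$)
$K{\left(L \right)} = - \frac{18}{L}$ ($K{\left(L \right)} = - \frac{3}{L} 6 = - \frac{18}{L}$)
$u{\left(x \right)} = - \frac{18}{x^{2}}$ ($u{\left(x \right)} = \frac{\left(-18\right) \frac{1}{x}}{x} = - \frac{18}{x^{2}}$)
$- u{\left(\frac{1}{8^{2}} \right)} = - \frac{-18}{\frac{1}{4096}} = - \left(-18\right) \frac{1}{(\frac{1}{64})^{2}} = - \left(-18\right) 4096 = \left(-1\right) \left(-73728\right) = 73728$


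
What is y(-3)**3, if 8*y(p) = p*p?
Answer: 729/512 ≈ 1.4238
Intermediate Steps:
y(p) = p**2/8 (y(p) = (p*p)/8 = p**2/8)
y(-3)**3 = ((1/8)*(-3)**2)**3 = ((1/8)*9)**3 = (9/8)**3 = 729/512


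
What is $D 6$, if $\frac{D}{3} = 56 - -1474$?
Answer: $27540$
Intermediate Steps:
$D = 4590$ ($D = 3 \left(56 - -1474\right) = 3 \left(56 + 1474\right) = 3 \cdot 1530 = 4590$)
$D 6 = 4590 \cdot 6 = 27540$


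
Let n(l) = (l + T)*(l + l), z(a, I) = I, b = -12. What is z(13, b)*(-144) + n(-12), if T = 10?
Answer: 1776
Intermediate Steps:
n(l) = 2*l*(10 + l) (n(l) = (l + 10)*(l + l) = (10 + l)*(2*l) = 2*l*(10 + l))
z(13, b)*(-144) + n(-12) = -12*(-144) + 2*(-12)*(10 - 12) = 1728 + 2*(-12)*(-2) = 1728 + 48 = 1776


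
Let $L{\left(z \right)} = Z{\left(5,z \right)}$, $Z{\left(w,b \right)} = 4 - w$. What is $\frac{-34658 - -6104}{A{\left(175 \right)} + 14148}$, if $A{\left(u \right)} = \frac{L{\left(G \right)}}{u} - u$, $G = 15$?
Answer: $- \frac{2498475}{1222637} \approx -2.0435$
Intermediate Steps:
$L{\left(z \right)} = -1$ ($L{\left(z \right)} = 4 - 5 = -1$)
$A{\left(u \right)} = - u - \frac{1}{u}$ ($A{\left(u \right)} = - \frac{1}{u} - u = - u - \frac{1}{u}$)
$\frac{-34658 - -6104}{A{\left(175 \right)} + 14148} = \frac{-34658 - -6104}{\left(\left(-1\right) 175 - \frac{1}{175}\right) + 14148} = \frac{-34658 + 6104}{\left(-175 - \frac{1}{175}\right) + 14148} = - \frac{28554}{\left(-175 - \frac{1}{175}\right) + 14148} = - \frac{28554}{- \frac{30626}{175} + 14148} = - \frac{28554}{\frac{2445274}{175}} = \left(-28554\right) \frac{175}{2445274} = - \frac{2498475}{1222637}$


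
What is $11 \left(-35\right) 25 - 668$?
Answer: $-10293$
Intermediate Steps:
$11 \left(-35\right) 25 - 668 = \left(-385\right) 25 - 668 = -9625 - 668 = -10293$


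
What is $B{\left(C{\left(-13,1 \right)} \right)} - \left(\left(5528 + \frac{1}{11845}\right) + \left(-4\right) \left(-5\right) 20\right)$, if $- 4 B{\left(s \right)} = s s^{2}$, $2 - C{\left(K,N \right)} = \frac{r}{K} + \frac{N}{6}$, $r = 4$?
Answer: $- \frac{133341944396723}{22484273760} \approx -5930.5$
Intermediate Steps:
$C{\left(K,N \right)} = 2 - \frac{4}{K} - \frac{N}{6}$ ($C{\left(K,N \right)} = 2 - \left(\frac{4}{K} + \frac{N}{6}\right) = 2 - \frac{4}{K} - \frac{N}{6}$)
$B{\left(s \right)} = - \frac{s^{3}}{4}$ ($B{\left(s \right)} = - \frac{s s^{2}}{4} = - \frac{s^{3}}{4}$)
$B{\left(C{\left(-13,1 \right)} \right)} - \left(\left(5528 + \frac{1}{11845}\right) + \left(-4\right) \left(-5\right) 20\right) = - \frac{\left(2 - \frac{4}{-13} - \frac{1}{6}\right)^{3}}{4} - \left(\left(5528 + \frac{1}{11845}\right) + \left(-4\right) \left(-5\right) 20\right) = - \frac{\left(2 - - \frac{4}{13} - \frac{1}{6}\right)^{3}}{4} - \left(\left(5528 + \frac{1}{11845}\right) + 20 \cdot 20\right) = - \frac{\left(2 + \frac{4}{13} - \frac{1}{6}\right)^{3}}{4} - \left(\frac{65479161}{11845} + 400\right) = - \frac{\left(\frac{167}{78}\right)^{3}}{4} - \frac{70217161}{11845} = \left(- \frac{1}{4}\right) \frac{4657463}{474552} - \frac{70217161}{11845} = - \frac{4657463}{1898208} - \frac{70217161}{11845} = - \frac{133341944396723}{22484273760}$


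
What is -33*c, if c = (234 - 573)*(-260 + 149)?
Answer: -1241757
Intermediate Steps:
c = 37629 (c = -339*(-111) = 37629)
-33*c = -33*37629 = -1241757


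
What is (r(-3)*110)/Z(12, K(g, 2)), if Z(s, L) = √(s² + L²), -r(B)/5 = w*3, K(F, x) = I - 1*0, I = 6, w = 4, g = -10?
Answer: -220*√5 ≈ -491.94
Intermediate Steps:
K(F, x) = 6 (K(F, x) = 6 - 1*0 = 6 + 0 = 6)
r(B) = -60 (r(B) = -20*3 = -5*12 = -60)
Z(s, L) = √(L² + s²)
(r(-3)*110)/Z(12, K(g, 2)) = (-60*110)/(√(6² + 12²)) = -6600/√(36 + 144) = -6600*√5/30 = -220*√5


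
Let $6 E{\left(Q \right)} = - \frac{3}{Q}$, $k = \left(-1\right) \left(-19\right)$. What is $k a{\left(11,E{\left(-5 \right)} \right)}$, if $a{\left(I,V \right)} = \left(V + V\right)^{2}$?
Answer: $\frac{19}{25} \approx 0.76$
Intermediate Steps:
$k = 19$
$E{\left(Q \right)} = - \frac{1}{2 Q}$ ($E{\left(Q \right)} = \frac{\left(-3\right) \frac{1}{Q}}{6} = - \frac{1}{2 Q}$)
$a{\left(I,V \right)} = 4 V^{2}$ ($a{\left(I,V \right)} = \left(2 V\right)^{2} = 4 V^{2}$)
$k a{\left(11,E{\left(-5 \right)} \right)} = 19 \cdot 4 \left(- \frac{1}{2 \left(-5\right)}\right)^{2} = 19 \cdot 4 \left(\left(- \frac{1}{2}\right) \left(- \frac{1}{5}\right)\right)^{2} = 19 \cdot \frac{4}{100} = 19 \cdot 4 \cdot \frac{1}{100} = 19 \cdot \frac{1}{25} = \frac{19}{25}$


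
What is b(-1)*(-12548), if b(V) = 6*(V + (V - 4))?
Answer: 451728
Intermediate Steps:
b(V) = -24 + 12*V (b(V) = 6*(V + (-4 + V)) = 6*(-4 + 2*V) = -24 + 12*V)
b(-1)*(-12548) = (-24 + 12*(-1))*(-12548) = (-24 - 12)*(-12548) = -36*(-12548) = 451728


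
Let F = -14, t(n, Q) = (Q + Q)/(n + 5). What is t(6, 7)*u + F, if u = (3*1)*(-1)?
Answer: -196/11 ≈ -17.818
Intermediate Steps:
u = -3 (u = 3*(-1) = -3)
t(n, Q) = 2*Q/(5 + n) (t(n, Q) = (2*Q)/(5 + n) = 2*Q/(5 + n))
t(6, 7)*u + F = (2*7/(5 + 6))*(-3) - 14 = (2*7/11)*(-3) - 14 = (2*7*(1/11))*(-3) - 14 = (14/11)*(-3) - 14 = -42/11 - 14 = -196/11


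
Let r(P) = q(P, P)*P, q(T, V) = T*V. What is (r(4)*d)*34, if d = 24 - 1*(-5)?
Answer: 63104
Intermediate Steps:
d = 29 (d = 24 + 5 = 29)
r(P) = P³ (r(P) = (P*P)*P = P²*P = P³)
(r(4)*d)*34 = (4³*29)*34 = (64*29)*34 = 1856*34 = 63104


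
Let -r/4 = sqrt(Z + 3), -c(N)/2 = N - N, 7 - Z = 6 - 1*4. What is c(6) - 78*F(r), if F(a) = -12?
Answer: 936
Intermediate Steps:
Z = 5 (Z = 7 - (6 - 1*4) = 7 - (6 - 4) = 7 - 1*2 = 7 - 2 = 5)
c(N) = 0 (c(N) = -2*(N - N) = -2*0 = 0)
r = -8*sqrt(2) (r = -4*sqrt(5 + 3) = -8*sqrt(2) ≈ -11.314)
c(6) - 78*F(r) = 0 - 78*(-12) = 0 + 936 = 936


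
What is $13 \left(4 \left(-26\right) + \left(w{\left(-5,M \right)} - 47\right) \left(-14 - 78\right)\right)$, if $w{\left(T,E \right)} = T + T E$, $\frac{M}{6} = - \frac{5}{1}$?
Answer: $-118560$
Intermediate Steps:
$M = -30$ ($M = 6 \left(- \frac{5}{1}\right) = 6 \left(\left(-5\right) 1\right) = 6 \left(-5\right) = -30$)
$w{\left(T,E \right)} = T + E T$
$13 \left(4 \left(-26\right) + \left(w{\left(-5,M \right)} - 47\right) \left(-14 - 78\right)\right) = 13 \left(4 \left(-26\right) + \left(- 5 \left(1 - 30\right) - 47\right) \left(-14 - 78\right)\right) = 13 \left(-104 + \left(\left(-5\right) \left(-29\right) - 47\right) \left(-92\right)\right) = 13 \left(-104 + \left(145 - 47\right) \left(-92\right)\right) = 13 \left(-104 + 98 \left(-92\right)\right) = 13 \left(-104 - 9016\right) = 13 \left(-9120\right) = -118560$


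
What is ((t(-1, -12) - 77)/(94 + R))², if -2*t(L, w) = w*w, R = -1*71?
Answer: 22201/529 ≈ 41.968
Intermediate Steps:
R = -71
t(L, w) = -w²/2 (t(L, w) = -w*w/2 = -w²/2)
((t(-1, -12) - 77)/(94 + R))² = ((-½*(-12)² - 77)/(94 - 71))² = ((-½*144 - 77)/23)² = ((-72 - 77)*(1/23))² = (-149*1/23)² = (-149/23)² = 22201/529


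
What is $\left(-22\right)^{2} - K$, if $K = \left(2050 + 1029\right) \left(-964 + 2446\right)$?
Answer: $-4562594$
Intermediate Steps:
$K = 4563078$ ($K = 3079 \cdot 1482 = 4563078$)
$\left(-22\right)^{2} - K = \left(-22\right)^{2} - 4563078 = 484 - 4563078 = -4562594$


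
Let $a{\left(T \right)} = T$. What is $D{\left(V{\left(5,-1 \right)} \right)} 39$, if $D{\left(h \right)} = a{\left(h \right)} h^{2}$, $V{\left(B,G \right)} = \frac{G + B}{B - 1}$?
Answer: $39$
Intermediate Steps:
$V{\left(B,G \right)} = \frac{B + G}{-1 + B}$
$D{\left(h \right)} = h^{3}$ ($D{\left(h \right)} = h h^{2} = h^{3}$)
$D{\left(V{\left(5,-1 \right)} \right)} 39 = \left(\frac{5 - 1}{-1 + 5}\right)^{3} \cdot 39 = \left(\frac{1}{4} \cdot 4\right)^{3} \cdot 39 = 1^{3} \cdot 39 = 1 \cdot 39 = 39$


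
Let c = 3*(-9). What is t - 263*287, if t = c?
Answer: -75508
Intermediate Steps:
c = -27
t = -27
t - 263*287 = -27 - 263*287 = -27 - 75481 = -75508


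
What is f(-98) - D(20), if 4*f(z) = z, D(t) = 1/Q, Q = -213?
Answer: -10435/426 ≈ -24.495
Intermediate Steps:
D(t) = -1/213 (D(t) = 1/(-213) = -1/213)
f(z) = z/4
f(-98) - D(20) = (¼)*(-98) - 1*(-1/213) = -49/2 + 1/213 = -10435/426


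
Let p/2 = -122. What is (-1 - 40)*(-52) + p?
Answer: 1888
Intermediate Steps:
p = -244 (p = 2*(-122) = -244)
(-1 - 40)*(-52) + p = (-1 - 40)*(-52) - 244 = -41*(-52) - 244 = 2132 - 244 = 1888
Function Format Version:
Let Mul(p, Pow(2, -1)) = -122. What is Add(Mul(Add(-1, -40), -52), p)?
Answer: 1888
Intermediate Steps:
p = -244 (p = Mul(2, -122) = -244)
Add(Mul(Add(-1, -40), -52), p) = Add(Mul(Add(-1, -40), -52), -244) = Add(Mul(-41, -52), -244) = Add(2132, -244) = 1888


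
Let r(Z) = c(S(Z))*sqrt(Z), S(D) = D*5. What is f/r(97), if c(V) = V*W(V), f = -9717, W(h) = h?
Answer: -9717*sqrt(97)/22816825 ≈ -0.0041943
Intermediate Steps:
S(D) = 5*D
c(V) = V**2 (c(V) = V*V = V**2)
r(Z) = 25*Z**(5/2) (r(Z) = (5*Z)**2*sqrt(Z) = (25*Z**2)*sqrt(Z) = 25*Z**(5/2))
f/r(97) = -9717*sqrt(97)/22816825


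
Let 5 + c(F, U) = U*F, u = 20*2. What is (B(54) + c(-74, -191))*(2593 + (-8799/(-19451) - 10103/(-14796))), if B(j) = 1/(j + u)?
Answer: 6236218775552005/170144136 ≈ 3.6653e+7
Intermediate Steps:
u = 40
B(j) = 1/(40 + j) (B(j) = 1/(j + 40) = 1/(40 + j))
c(F, U) = -5 + F*U (c(F, U) = -5 + U*F = -5 + F*U)
(B(54) + c(-74, -191))*(2593 + (-8799/(-19451) - 10103/(-14796))) = (1/(40 + 54) + (-5 - 74*(-191)))*(2593 + (-8799/(-19451) - 10103/(-14796))) = (1/94 + (-5 + 14134))*(2593 + (-8799*(-1/19451) - 10103*(-1/14796))) = (1/94 + 14129)*(2593 + (8799/19451 + 10103/14796)) = 1328127*(2593 + 326703457/287796996)/94 = (1328127/94)*(746584314085/287796996) = 6236218775552005/170144136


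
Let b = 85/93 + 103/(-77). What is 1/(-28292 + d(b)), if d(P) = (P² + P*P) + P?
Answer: -51279921/1450814841094 ≈ -3.5346e-5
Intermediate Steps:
b = -3034/7161 (b = 85*(1/93) + 103*(-1/77) = 85/93 - 103/77 = -3034/7161 ≈ -0.42368)
d(P) = P + 2*P² (d(P) = (P² + P²) + P = 2*P² + P = P + 2*P²)
1/(-28292 + d(b)) = 1/(-28292 - 3034*(1 + 2*(-3034/7161))/7161) = 1/(-28292 - 3034*(1 - 6068/7161)/7161) = 1/(-28292 - 3034/7161*1093/7161) = 1/(-28292 - 3316162/51279921) = 1/(-1450814841094/51279921) = -51279921/1450814841094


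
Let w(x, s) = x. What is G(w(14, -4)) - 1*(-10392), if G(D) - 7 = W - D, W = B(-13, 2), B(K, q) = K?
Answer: 10372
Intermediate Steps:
W = -13
G(D) = -6 - D (G(D) = 7 + (-13 - D) = -6 - D)
G(w(14, -4)) - 1*(-10392) = (-6 - 1*14) - 1*(-10392) = (-6 - 14) + 10392 = -20 + 10392 = 10372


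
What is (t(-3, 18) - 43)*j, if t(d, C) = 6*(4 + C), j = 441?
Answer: 39249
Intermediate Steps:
t(d, C) = 24 + 6*C
(t(-3, 18) - 43)*j = ((24 + 6*18) - 43)*441 = ((24 + 108) - 43)*441 = (132 - 43)*441 = 89*441 = 39249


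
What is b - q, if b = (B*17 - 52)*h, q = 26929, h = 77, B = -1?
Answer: -32242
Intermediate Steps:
b = -5313 (b = (-1*17 - 52)*77 = (-17 - 52)*77 = -69*77 = -5313)
b - q = -5313 - 1*26929 = -5313 - 26929 = -32242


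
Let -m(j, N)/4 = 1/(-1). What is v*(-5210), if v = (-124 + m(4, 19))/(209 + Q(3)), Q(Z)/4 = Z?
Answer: 625200/221 ≈ 2829.0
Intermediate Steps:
m(j, N) = 4 (m(j, N) = -4/(-1) = -4*(-1) = 4)
Q(Z) = 4*Z
v = -120/221 (v = (-124 + 4)/(209 + 4*3) = -120/(209 + 12) = -120/221 ≈ -0.54299)
v*(-5210) = -120/221*(-5210) = 625200/221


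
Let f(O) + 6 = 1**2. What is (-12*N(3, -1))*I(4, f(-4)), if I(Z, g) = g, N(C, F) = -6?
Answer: -360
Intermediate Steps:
f(O) = -5 (f(O) = -6 + 1**2 = -6 + 1 = -5)
(-12*N(3, -1))*I(4, f(-4)) = -12*(-6)*(-5) = 72*(-5) = -360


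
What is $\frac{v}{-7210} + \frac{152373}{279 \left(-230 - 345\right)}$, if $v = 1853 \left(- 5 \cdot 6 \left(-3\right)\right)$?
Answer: $- \frac{928422886}{38555475} \approx -24.08$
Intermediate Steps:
$v = 166770$ ($v = 1853 \left(\left(-5\right) \left(-18\right)\right) = 1853 \cdot 90 = 166770$)
$\frac{v}{-7210} + \frac{152373}{279 \left(-230 - 345\right)} = \frac{166770}{-7210} + \frac{152373}{279 \left(-230 - 345\right)} = 166770 \left(- \frac{1}{7210}\right) + \frac{152373}{279 \left(-575\right)} = - \frac{16677}{721} + \frac{152373}{-160425} = - \frac{16677}{721} + 152373 \left(- \frac{1}{160425}\right) = - \frac{16677}{721} - \frac{50791}{53475} = - \frac{928422886}{38555475}$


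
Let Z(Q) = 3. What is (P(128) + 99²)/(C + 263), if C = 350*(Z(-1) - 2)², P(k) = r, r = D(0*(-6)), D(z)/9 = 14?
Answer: 9927/613 ≈ 16.194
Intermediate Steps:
D(z) = 126 (D(z) = 9*14 = 126)
r = 126
P(k) = 126
C = 350 (C = 350*(3 - 2)² = 350*1² = 350*1 = 350)
(P(128) + 99²)/(C + 263) = (126 + 99²)/(350 + 263) = (126 + 9801)/613 = 9927*(1/613) = 9927/613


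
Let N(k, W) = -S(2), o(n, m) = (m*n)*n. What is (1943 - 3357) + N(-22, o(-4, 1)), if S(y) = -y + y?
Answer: -1414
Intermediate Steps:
S(y) = 0
o(n, m) = m*n²
N(k, W) = 0 (N(k, W) = -1*0 = 0)
(1943 - 3357) + N(-22, o(-4, 1)) = (1943 - 3357) + 0 = -1414 + 0 = -1414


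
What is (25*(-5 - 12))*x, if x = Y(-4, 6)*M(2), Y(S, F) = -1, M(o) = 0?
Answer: 0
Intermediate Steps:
x = 0 (x = -1*0 = 0)
(25*(-5 - 12))*x = (25*(-5 - 12))*0 = (25*(-17))*0 = -425*0 = 0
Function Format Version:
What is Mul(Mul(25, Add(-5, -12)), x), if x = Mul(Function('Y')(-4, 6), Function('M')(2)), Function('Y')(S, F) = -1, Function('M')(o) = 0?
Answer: 0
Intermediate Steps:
x = 0 (x = Mul(-1, 0) = 0)
Mul(Mul(25, Add(-5, -12)), x) = Mul(Mul(25, Add(-5, -12)), 0) = Mul(Mul(25, -17), 0) = Mul(-425, 0) = 0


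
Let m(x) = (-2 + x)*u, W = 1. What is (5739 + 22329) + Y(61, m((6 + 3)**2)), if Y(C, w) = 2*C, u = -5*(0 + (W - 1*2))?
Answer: 28190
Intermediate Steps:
u = 5 (u = -5*(0 + (1 - 1*2)) = -5*(0 + (1 - 2)) = -5*(0 - 1) = -5*(-1) = 5)
m(x) = -10 + 5*x (m(x) = (-2 + x)*5 = -10 + 5*x)
(5739 + 22329) + Y(61, m((6 + 3)**2)) = (5739 + 22329) + 2*61 = 28068 + 122 = 28190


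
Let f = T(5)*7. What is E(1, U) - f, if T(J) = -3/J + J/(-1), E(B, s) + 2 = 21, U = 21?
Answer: 291/5 ≈ 58.200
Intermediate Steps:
E(B, s) = 19 (E(B, s) = -2 + 21 = 19)
T(J) = -J - 3/J (T(J) = -3/J + J*(-1) = -3/J - J = -J - 3/J)
f = -196/5 (f = (-1*5 - 3/5)*7 = (-5 - 3*⅕)*7 = (-5 - ⅗)*7 = -28/5*7 = -196/5 ≈ -39.200)
E(1, U) - f = 19 - 1*(-196/5) = 19 + 196/5 = 291/5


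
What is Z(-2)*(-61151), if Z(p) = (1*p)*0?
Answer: 0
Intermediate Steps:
Z(p) = 0 (Z(p) = p*0 = 0)
Z(-2)*(-61151) = 0*(-61151) = 0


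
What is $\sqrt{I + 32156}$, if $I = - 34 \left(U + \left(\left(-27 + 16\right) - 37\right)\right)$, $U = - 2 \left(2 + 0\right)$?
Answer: $2 \sqrt{8481} \approx 184.18$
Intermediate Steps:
$U = -4$ ($U = \left(-2\right) 2 = -4$)
$I = 1768$ ($I = - 34 \left(-4 + \left(\left(-27 + 16\right) - 37\right)\right) = - 34 \left(-4 - 48\right) = \left(-34\right) \left(-52\right) = 1768$)
$\sqrt{I + 32156} = \sqrt{1768 + 32156} = \sqrt{33924} = 2 \sqrt{8481}$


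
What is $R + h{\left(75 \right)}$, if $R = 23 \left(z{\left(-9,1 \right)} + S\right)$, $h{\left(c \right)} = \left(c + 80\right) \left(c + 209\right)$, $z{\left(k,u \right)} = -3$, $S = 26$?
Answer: $44549$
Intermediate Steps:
$h{\left(c \right)} = \left(80 + c\right) \left(209 + c\right)$
$R = 529$ ($R = 23 \left(-3 + 26\right) = 23 \cdot 23 = 529$)
$R + h{\left(75 \right)} = 529 + \left(16720 + 75^{2} + 289 \cdot 75\right) = 529 + \left(16720 + 5625 + 21675\right) = 529 + 44020 = 44549$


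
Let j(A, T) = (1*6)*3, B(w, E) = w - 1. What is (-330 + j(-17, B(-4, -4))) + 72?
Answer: -240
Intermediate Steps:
B(w, E) = -1 + w
j(A, T) = 18 (j(A, T) = 6*3 = 18)
(-330 + j(-17, B(-4, -4))) + 72 = (-330 + 18) + 72 = -312 + 72 = -240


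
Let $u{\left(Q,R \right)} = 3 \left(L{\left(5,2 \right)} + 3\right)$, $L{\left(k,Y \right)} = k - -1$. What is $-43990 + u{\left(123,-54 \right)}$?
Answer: $-43963$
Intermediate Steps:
$L{\left(k,Y \right)} = 1 + k$ ($L{\left(k,Y \right)} = k + 1 = 1 + k$)
$u{\left(Q,R \right)} = 27$ ($u{\left(Q,R \right)} = 3 \left(\left(1 + 5\right) + 3\right) = 3 \left(6 + 3\right) = 3 \cdot 9 = 27$)
$-43990 + u{\left(123,-54 \right)} = -43990 + 27 = -43963$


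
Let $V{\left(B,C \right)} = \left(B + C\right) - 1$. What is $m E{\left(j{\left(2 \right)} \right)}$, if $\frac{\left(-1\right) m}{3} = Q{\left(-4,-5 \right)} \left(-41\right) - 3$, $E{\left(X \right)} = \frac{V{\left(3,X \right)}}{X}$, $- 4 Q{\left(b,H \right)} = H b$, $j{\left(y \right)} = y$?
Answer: $-1212$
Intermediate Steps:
$Q{\left(b,H \right)} = - \frac{H b}{4}$
$V{\left(B,C \right)} = -1 + B + C$
$E{\left(X \right)} = \frac{2 + X}{X}$ ($E{\left(X \right)} = \frac{-1 + 3 + X}{X} = \frac{2 + X}{X}$)
$m = -606$ ($m = - 3 \left(\left(- \frac{1}{4}\right) \left(-5\right) \left(-4\right) \left(-41\right) - 3\right) = - 3 \left(\left(-5\right) \left(-41\right) - 3\right) = - 3 \left(205 - 3\right) = \left(-3\right) 202 = -606$)
$m E{\left(j{\left(2 \right)} \right)} = - 606 \frac{2 + 2}{2} = - 606 \cdot \frac{1}{2} \cdot 4 = \left(-606\right) 2 = -1212$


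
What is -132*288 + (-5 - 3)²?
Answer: -37952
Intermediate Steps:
-132*288 + (-5 - 3)² = -38016 + (-8)² = -38016 + 64 = -37952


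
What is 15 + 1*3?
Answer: 18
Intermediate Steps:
15 + 1*3 = 15 + 3 = 18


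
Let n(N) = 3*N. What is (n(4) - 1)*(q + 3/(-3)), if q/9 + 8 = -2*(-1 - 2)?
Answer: -209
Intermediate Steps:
q = -18 (q = -72 + 9*(-2*(-1 - 2)) = -72 + 9*(-2*(-3)) = -72 + 9*6 = -72 + 54 = -18)
(n(4) - 1)*(q + 3/(-3)) = (3*4 - 1)*(-18 + 3/(-3)) = (12 - 1)*(-18 + 3*(-1/3)) = 11*(-18 - 1) = 11*(-19) = -209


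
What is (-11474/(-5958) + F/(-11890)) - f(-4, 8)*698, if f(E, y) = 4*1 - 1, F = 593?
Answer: -74103682757/35420310 ≈ -2092.1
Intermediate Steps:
f(E, y) = 3 (f(E, y) = 4 - 1 = 3)
(-11474/(-5958) + F/(-11890)) - f(-4, 8)*698 = (-11474/(-5958) + 593/(-11890)) - 3*698 = (-11474*(-1/5958) + 593*(-1/11890)) - 1*2094 = (5737/2979 - 593/11890) - 2094 = 66446383/35420310 - 2094 = -74103682757/35420310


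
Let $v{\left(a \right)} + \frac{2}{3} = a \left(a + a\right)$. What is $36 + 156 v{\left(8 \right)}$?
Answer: $19900$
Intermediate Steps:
$v{\left(a \right)} = - \frac{2}{3} + 2 a^{2}$ ($v{\left(a \right)} = - \frac{2}{3} + a \left(a + a\right) = - \frac{2}{3} + a 2 a = - \frac{2}{3} + 2 a^{2}$)
$36 + 156 v{\left(8 \right)} = 36 + 156 \left(- \frac{2}{3} + 2 \cdot 8^{2}\right) = 36 + 156 \left(- \frac{2}{3} + 2 \cdot 64\right) = 36 + 156 \left(- \frac{2}{3} + 128\right) = 36 + 156 \cdot \frac{382}{3} = 36 + 19864 = 19900$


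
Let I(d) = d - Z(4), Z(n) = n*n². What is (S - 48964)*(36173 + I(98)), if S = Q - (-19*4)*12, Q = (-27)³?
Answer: -2452481145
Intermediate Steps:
Z(n) = n³
Q = -19683
I(d) = -64 + d (I(d) = d - 1*4³ = d - 1*64 = d - 64 = -64 + d)
S = -18771 (S = -19683 - (-19*4)*12 = -19683 - (-76)*12 = -19683 - 1*(-912) = -19683 + 912 = -18771)
(S - 48964)*(36173 + I(98)) = (-18771 - 48964)*(36173 + (-64 + 98)) = -67735*(36173 + 34) = -67735*36207 = -2452481145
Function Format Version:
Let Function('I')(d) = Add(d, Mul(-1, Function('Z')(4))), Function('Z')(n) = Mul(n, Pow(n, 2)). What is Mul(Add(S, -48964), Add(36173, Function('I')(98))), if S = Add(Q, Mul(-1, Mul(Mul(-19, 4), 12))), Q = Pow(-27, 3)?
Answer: -2452481145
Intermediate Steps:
Function('Z')(n) = Pow(n, 3)
Q = -19683
Function('I')(d) = Add(-64, d) (Function('I')(d) = Add(d, Mul(-1, Pow(4, 3))) = Add(d, Mul(-1, 64)) = Add(d, -64) = Add(-64, d))
S = -18771 (S = Add(-19683, Mul(-1, Mul(Mul(-19, 4), 12))) = Add(-19683, Mul(-1, Mul(-76, 12))) = Add(-19683, Mul(-1, -912)) = Add(-19683, 912) = -18771)
Mul(Add(S, -48964), Add(36173, Function('I')(98))) = Mul(Add(-18771, -48964), Add(36173, Add(-64, 98))) = Mul(-67735, Add(36173, 34)) = Mul(-67735, 36207) = -2452481145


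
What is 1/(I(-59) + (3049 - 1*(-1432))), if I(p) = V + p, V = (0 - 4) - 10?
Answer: 1/4408 ≈ 0.00022686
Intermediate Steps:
V = -14 (V = -4 - 10 = -14)
I(p) = -14 + p
1/(I(-59) + (3049 - 1*(-1432))) = 1/((-14 - 59) + (3049 - 1*(-1432))) = 1/(-73 + (3049 + 1432)) = 1/(-73 + 4481) = 1/4408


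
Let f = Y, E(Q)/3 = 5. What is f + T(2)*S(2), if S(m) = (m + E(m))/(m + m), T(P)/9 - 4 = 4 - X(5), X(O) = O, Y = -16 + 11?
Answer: 439/4 ≈ 109.75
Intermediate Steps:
E(Q) = 15 (E(Q) = 3*5 = 15)
Y = -5
T(P) = 27 (T(P) = 36 + 9*(4 - 1*5) = 36 + 9*(4 - 5) = 36 + 9*(-1) = 36 - 9 = 27)
S(m) = (15 + m)/(2*m) (S(m) = (m + 15)/(m + m) = (15 + m)/((2*m)) = (15 + m)*(1/(2*m)) = (15 + m)/(2*m))
f = -5
f + T(2)*S(2) = -5 + 27*((½)*(15 + 2)/2) = -5 + 27*((½)*(½)*17) = -5 + 27*(17/4) = -5 + 459/4 = 439/4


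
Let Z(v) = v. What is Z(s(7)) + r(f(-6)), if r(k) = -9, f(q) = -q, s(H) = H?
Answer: -2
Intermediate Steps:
Z(s(7)) + r(f(-6)) = 7 - 9 = -2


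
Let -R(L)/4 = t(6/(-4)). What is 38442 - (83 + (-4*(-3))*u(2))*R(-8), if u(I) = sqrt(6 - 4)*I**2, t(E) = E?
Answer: 37944 - 288*sqrt(2) ≈ 37537.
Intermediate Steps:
R(L) = 6 (R(L) = -24/(-4) = -24*(-1)/4 = -4*(-3/2) = 6)
u(I) = sqrt(2)*I**2
38442 - (83 + (-4*(-3))*u(2))*R(-8) = 38442 - (83 + (-4*(-3))*(sqrt(2)*2**2))*6 = 38442 - (83 + 12*(sqrt(2)*4))*6 = 38442 - (83 + 12*(4*sqrt(2)))*6 = 38442 - (83 + 48*sqrt(2))*6 = 38442 - (498 + 288*sqrt(2)) = 38442 + (-498 - 288*sqrt(2)) = 37944 - 288*sqrt(2)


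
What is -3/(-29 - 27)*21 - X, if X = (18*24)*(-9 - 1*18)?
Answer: 93321/8 ≈ 11665.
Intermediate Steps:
X = -11664 (X = 432*(-9 - 18) = 432*(-27) = -11664)
-3/(-29 - 27)*21 - X = -3/(-29 - 27)*21 - 1*(-11664) = -3/(-56)*21 + 11664 = -3*(-1/56)*21 + 11664 = (3/56)*21 + 11664 = 9/8 + 11664 = 93321/8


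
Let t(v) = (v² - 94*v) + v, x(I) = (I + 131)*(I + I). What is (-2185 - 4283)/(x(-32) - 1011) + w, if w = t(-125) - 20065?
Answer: 17598221/2449 ≈ 7185.9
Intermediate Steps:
x(I) = 2*I*(131 + I) (x(I) = (131 + I)*(2*I) = 2*I*(131 + I))
t(v) = v² - 93*v
w = 7185 (w = -125*(-93 - 125) - 20065 = -125*(-218) - 20065 = 27250 - 20065 = 7185)
(-2185 - 4283)/(x(-32) - 1011) + w = (-2185 - 4283)/(2*(-32)*(131 - 32) - 1011) + 7185 = -6468/(2*(-32)*99 - 1011) + 7185 = -6468/(-6336 - 1011) + 7185 = -6468/(-7347) + 7185 = -6468*(-1/7347) + 7185 = 2156/2449 + 7185 = 17598221/2449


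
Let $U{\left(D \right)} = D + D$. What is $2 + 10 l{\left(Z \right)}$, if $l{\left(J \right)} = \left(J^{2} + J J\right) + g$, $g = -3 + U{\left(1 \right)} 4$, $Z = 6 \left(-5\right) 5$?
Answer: $450052$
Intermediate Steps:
$U{\left(D \right)} = 2 D$
$Z = -150$ ($Z = \left(-30\right) 5 = -150$)
$g = 5$ ($g = -3 + 2 \cdot 1 \cdot 4 = -3 + 2 \cdot 4 = -3 + 8 = 5$)
$l{\left(J \right)} = 5 + 2 J^{2}$ ($l{\left(J \right)} = \left(J^{2} + J J\right) + 5 = \left(J^{2} + J^{2}\right) + 5 = 2 J^{2} + 5 = 5 + 2 J^{2}$)
$2 + 10 l{\left(Z \right)} = 2 + 10 \left(5 + 2 \left(-150\right)^{2}\right) = 2 + 10 \left(5 + 2 \cdot 22500\right) = 2 + 10 \left(5 + 45000\right) = 2 + 10 \cdot 45005 = 2 + 450050 = 450052$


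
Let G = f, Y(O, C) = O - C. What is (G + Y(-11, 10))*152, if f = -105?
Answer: -19152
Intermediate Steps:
G = -105
(G + Y(-11, 10))*152 = (-105 + (-11 - 1*10))*152 = (-105 + (-11 - 10))*152 = (-105 - 21)*152 = -126*152 = -19152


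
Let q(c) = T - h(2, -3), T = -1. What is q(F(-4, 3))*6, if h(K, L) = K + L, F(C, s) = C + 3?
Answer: 0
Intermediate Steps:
F(C, s) = 3 + C
q(c) = 0 (q(c) = -1 - (2 - 3) = -1 - 1*(-1) = -1 + 1 = 0)
q(F(-4, 3))*6 = 0*6 = 0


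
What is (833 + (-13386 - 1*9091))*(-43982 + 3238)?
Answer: 881863136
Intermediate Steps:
(833 + (-13386 - 1*9091))*(-43982 + 3238) = (833 + (-13386 - 9091))*(-40744) = (833 - 22477)*(-40744) = -21644*(-40744) = 881863136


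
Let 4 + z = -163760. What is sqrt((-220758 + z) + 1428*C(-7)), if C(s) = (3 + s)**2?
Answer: 3*I*sqrt(40186) ≈ 601.39*I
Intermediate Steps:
z = -163764 (z = -4 - 163760 = -163764)
sqrt((-220758 + z) + 1428*C(-7)) = sqrt((-220758 - 163764) + 1428*(3 - 7)**2) = sqrt(-384522 + 1428*(-4)**2) = sqrt(-384522 + 1428*16) = sqrt(-384522 + 22848) = sqrt(-361674) = 3*I*sqrt(40186)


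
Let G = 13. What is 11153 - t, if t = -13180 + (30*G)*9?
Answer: 20823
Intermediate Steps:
t = -9670 (t = -13180 + (30*13)*9 = -13180 + 390*9 = -13180 + 3510 = -9670)
11153 - t = 11153 - 1*(-9670) = 11153 + 9670 = 20823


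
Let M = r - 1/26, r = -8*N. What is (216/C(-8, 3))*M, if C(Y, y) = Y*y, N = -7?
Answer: -13095/26 ≈ -503.65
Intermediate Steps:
r = 56 (r = -8*(-7) = 56)
M = 1455/26 (M = 56 - 1/26 = 1455/26 ≈ 55.962)
(216/C(-8, 3))*M = (216/((-8*3)))*(1455/26) = (216/(-24))*(1455/26) = (216*(-1/24))*(1455/26) = -9*1455/26 = -13095/26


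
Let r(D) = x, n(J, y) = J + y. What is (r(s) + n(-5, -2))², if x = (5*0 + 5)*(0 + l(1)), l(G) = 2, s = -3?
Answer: 9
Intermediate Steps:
x = 10 (x = (5*0 + 5)*(0 + 2) = (0 + 5)*2 = 5*2 = 10)
r(D) = 10
(r(s) + n(-5, -2))² = (10 + (-5 - 2))² = (10 - 7)² = 3² = 9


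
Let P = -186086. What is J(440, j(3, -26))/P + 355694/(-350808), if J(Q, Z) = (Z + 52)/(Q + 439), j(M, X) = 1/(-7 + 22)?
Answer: -72725926792049/71726902664940 ≈ -1.0139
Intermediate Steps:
j(M, X) = 1/15
J(Q, Z) = (52 + Z)/(439 + Q)
J(440, j(3, -26))/P + 355694/(-350808) = ((52 + 1/15)/(439 + 440))/(-186086) + 355694/(-350808) = ((781/15)/879)*(-1/186086) + 355694*(-1/350808) = ((1/879)*(781/15))*(-1/186086) - 177847/175404 = (781/13185)*(-1/186086) - 177847/175404 = -781/2453543910 - 177847/175404 = -72725926792049/71726902664940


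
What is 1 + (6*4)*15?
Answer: 361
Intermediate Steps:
1 + (6*4)*15 = 1 + 24*15 = 1 + 360 = 361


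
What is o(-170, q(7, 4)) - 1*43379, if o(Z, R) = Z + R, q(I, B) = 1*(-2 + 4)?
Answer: -43547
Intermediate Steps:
q(I, B) = 2 (q(I, B) = 1*2 = 2)
o(Z, R) = R + Z
o(-170, q(7, 4)) - 1*43379 = (2 - 170) - 1*43379 = -168 - 43379 = -43547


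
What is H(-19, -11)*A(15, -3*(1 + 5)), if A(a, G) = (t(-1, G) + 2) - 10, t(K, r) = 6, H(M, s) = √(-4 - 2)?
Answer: -2*I*√6 ≈ -4.899*I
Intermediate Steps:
H(M, s) = I*√6 (H(M, s) = √(-6) = I*√6)
A(a, G) = -2 (A(a, G) = (6 + 2) - 10 = 8 - 10 = -2)
H(-19, -11)*A(15, -3*(1 + 5)) = (I*√6)*(-2) = -2*I*√6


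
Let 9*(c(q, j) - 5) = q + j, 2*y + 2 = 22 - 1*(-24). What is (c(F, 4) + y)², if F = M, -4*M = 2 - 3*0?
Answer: 243049/324 ≈ 750.15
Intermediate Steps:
y = 22 (y = -1 + (22 - 1*(-24))/2 = -1 + (22 + 24)/2 = -1 + (½)*46 = -1 + 23 = 22)
M = -½ (M = -(2 - 3*0)/4 = -(2 + 0)/4 = -¼*2 = -½ ≈ -0.50000)
F = -½ ≈ -0.50000
c(q, j) = 5 + j/9 + q/9 (c(q, j) = 5 + (q + j)/9 = 5 + (j + q)/9 = 5 + (j/9 + q/9) = 5 + j/9 + q/9)
(c(F, 4) + y)² = ((5 + (⅑)*4 + (⅑)*(-½)) + 22)² = ((5 + 4/9 - 1/18) + 22)² = (97/18 + 22)² = (493/18)² = 243049/324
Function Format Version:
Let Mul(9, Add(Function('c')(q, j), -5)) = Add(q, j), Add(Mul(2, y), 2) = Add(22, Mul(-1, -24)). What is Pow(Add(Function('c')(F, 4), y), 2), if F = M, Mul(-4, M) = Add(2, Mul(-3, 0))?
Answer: Rational(243049, 324) ≈ 750.15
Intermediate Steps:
y = 22 (y = Add(-1, Mul(Rational(1, 2), Add(22, Mul(-1, -24)))) = Add(-1, Mul(Rational(1, 2), Add(22, 24))) = Add(-1, Mul(Rational(1, 2), 46)) = Add(-1, 23) = 22)
M = Rational(-1, 2) (M = Mul(Rational(-1, 4), Add(2, Mul(-3, 0))) = Mul(Rational(-1, 4), Add(2, 0)) = Mul(Rational(-1, 4), 2) = Rational(-1, 2) ≈ -0.50000)
F = Rational(-1, 2) ≈ -0.50000
Function('c')(q, j) = Add(5, Mul(Rational(1, 9), j), Mul(Rational(1, 9), q)) (Function('c')(q, j) = Add(5, Mul(Rational(1, 9), Add(q, j))) = Add(5, Mul(Rational(1, 9), Add(j, q))) = Add(5, Add(Mul(Rational(1, 9), j), Mul(Rational(1, 9), q))) = Add(5, Mul(Rational(1, 9), j), Mul(Rational(1, 9), q)))
Pow(Add(Function('c')(F, 4), y), 2) = Pow(Add(Add(5, Mul(Rational(1, 9), 4), Mul(Rational(1, 9), Rational(-1, 2))), 22), 2) = Pow(Add(Add(5, Rational(4, 9), Rational(-1, 18)), 22), 2) = Pow(Add(Rational(97, 18), 22), 2) = Pow(Rational(493, 18), 2) = Rational(243049, 324)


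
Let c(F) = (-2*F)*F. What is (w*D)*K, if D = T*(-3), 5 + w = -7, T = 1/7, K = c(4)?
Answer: -1152/7 ≈ -164.57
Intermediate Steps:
c(F) = -2*F²
K = -32 (K = -2*4² = -2*16 = -32)
T = ⅐ ≈ 0.14286
w = -12 (w = -5 - 7 = -12)
D = -3/7 (D = (⅐)*(-3) = -3/7 ≈ -0.42857)
(w*D)*K = -12*(-3/7)*(-32) = (36/7)*(-32) = -1152/7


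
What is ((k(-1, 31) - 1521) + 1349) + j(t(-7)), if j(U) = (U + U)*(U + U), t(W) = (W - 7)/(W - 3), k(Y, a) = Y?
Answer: -4129/25 ≈ -165.16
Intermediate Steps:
t(W) = (-7 + W)/(-3 + W)
j(U) = 4*U² (j(U) = (2*U)*(2*U) = 4*U²)
((k(-1, 31) - 1521) + 1349) + j(t(-7)) = ((-1 - 1521) + 1349) + 4*((-7 - 7)/(-3 - 7))² = (-1522 + 1349) + 4*(-14/(-10))² = -173 + 4*(-⅒*(-14))² = -173 + 4*(7/5)² = -173 + 4*(49/25) = -173 + 196/25 = -4129/25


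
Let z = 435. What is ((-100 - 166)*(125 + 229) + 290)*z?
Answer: -40835190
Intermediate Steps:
((-100 - 166)*(125 + 229) + 290)*z = ((-100 - 166)*(125 + 229) + 290)*435 = (-266*354 + 290)*435 = (-94164 + 290)*435 = -93874*435 = -40835190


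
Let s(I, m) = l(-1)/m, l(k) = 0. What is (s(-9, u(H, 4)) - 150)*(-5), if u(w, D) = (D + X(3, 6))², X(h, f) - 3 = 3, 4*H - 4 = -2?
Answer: 750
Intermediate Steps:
H = ½ (H = 1 + (¼)*(-2) = 1 - ½ = ½ ≈ 0.50000)
X(h, f) = 6 (X(h, f) = 3 + 3 = 6)
u(w, D) = (6 + D)² (u(w, D) = (D + 6)² = (6 + D)²)
s(I, m) = 0 (s(I, m) = 0/m = 0)
(s(-9, u(H, 4)) - 150)*(-5) = (0 - 150)*(-5) = -150*(-5) = 750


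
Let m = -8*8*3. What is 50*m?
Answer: -9600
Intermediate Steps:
m = -192 (m = -64*3 = -192)
50*m = 50*(-192) = -9600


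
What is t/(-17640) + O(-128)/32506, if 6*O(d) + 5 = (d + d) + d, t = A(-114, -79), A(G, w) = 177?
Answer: -383179/31855880 ≈ -0.012029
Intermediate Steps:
t = 177
O(d) = -⅚ + d/2 (O(d) = -⅚ + ((d + d) + d)/6 = -⅚ + (2*d + d)/6 = -⅚ + (3*d)/6 = -⅚ + d/2)
t/(-17640) + O(-128)/32506 = 177/(-17640) + (-⅚ + (½)*(-128))/32506 = 177*(-1/17640) + (-⅚ - 64)*(1/32506) = -59/5880 - 389/6*1/32506 = -59/5880 - 389/195036 = -383179/31855880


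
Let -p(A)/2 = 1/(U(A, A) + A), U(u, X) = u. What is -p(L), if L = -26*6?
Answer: -1/156 ≈ -0.0064103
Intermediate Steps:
L = -156
p(A) = -1/A (p(A) = -2/(A + A) = -2*1/(2*A) = -1/A)
-p(L) = -(-1)/(-156) = -(-1)*(-1)/156 = -1*1/156 = -1/156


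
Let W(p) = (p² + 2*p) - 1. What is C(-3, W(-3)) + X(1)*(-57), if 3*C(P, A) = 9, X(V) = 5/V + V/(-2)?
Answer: -507/2 ≈ -253.50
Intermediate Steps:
X(V) = 5/V - V/2 (X(V) = 5/V + V*(-½) = 5/V - V/2)
W(p) = -1 + p² + 2*p
C(P, A) = 3 (C(P, A) = (⅓)*9 = 3)
C(-3, W(-3)) + X(1)*(-57) = 3 + (5/1 - ½*1)*(-57) = 3 + (5*1 - ½)*(-57) = 3 + (5 - ½)*(-57) = 3 + (9/2)*(-57) = 3 - 513/2 = -507/2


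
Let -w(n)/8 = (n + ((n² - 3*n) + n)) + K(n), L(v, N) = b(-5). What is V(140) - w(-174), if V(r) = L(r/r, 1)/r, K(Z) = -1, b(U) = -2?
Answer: 17051439/70 ≈ 2.4359e+5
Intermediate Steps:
L(v, N) = -2
V(r) = -2/r
w(n) = 8 - 8*n² + 8*n (w(n) = -8*((n + ((n² - 3*n) + n)) - 1) = -8*((n + (n² - 2*n)) - 1) = -8*((n² - n) - 1) = -8*(-1 + n² - n) = 8 - 8*n² + 8*n)
V(140) - w(-174) = -2/140 - (8 - 8*(-174)² + 8*(-174)) = -2*1/140 - (8 - 8*30276 - 1392) = -1/70 - (8 - 242208 - 1392) = -1/70 - 1*(-243592) = -1/70 + 243592 = 17051439/70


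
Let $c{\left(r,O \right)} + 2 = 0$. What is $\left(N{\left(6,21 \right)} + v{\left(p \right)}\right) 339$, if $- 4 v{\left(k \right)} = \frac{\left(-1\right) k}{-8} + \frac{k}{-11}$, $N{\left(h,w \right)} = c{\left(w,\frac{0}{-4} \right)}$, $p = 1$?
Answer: $- \frac{239673}{352} \approx -680.89$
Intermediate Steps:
$c{\left(r,O \right)} = -2$ ($c{\left(r,O \right)} = -2 + 0 = -2$)
$N{\left(h,w \right)} = -2$
$v{\left(k \right)} = - \frac{3 k}{352}$ ($v{\left(k \right)} = - \frac{\frac{\left(-1\right) k}{-8} + \frac{k}{-11}}{4} = - \frac{- k \left(- \frac{1}{8}\right) + k \left(- \frac{1}{11}\right)}{4} = - \frac{\frac{k}{8} - \frac{k}{11}}{4} = - \frac{\frac{3}{88} k}{4} = - \frac{3 k}{352}$)
$\left(N{\left(6,21 \right)} + v{\left(p \right)}\right) 339 = \left(-2 - \frac{3}{352}\right) 339 = \left(- \frac{707}{352}\right) 339 = - \frac{239673}{352}$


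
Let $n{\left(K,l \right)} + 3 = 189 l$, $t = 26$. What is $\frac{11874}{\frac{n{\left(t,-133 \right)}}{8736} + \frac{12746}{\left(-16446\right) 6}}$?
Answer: $- \frac{213245545968}{54001327} \approx -3948.9$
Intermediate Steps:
$n{\left(K,l \right)} = -3 + 189 l$
$\frac{11874}{\frac{n{\left(t,-133 \right)}}{8736} + \frac{12746}{\left(-16446\right) 6}} = \frac{11874}{\frac{-3 + 189 \left(-133\right)}{8736} + \frac{12746}{\left(-16446\right) 6}} = \frac{11874}{\left(-3 - 25137\right) \frac{1}{8736} + \frac{12746}{-98676}} = \frac{11874}{\left(-25140\right) \frac{1}{8736} + 12746 \left(- \frac{1}{98676}\right)} = \frac{11874}{- \frac{2095}{728} - \frac{6373}{49338}} = \frac{11874}{- \frac{54001327}{17959032}} = 11874 \left(- \frac{17959032}{54001327}\right) = - \frac{213245545968}{54001327}$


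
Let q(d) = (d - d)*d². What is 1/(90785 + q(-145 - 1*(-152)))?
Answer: 1/90785 ≈ 1.1015e-5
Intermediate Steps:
q(d) = 0 (q(d) = 0*d² = 0)
1/(90785 + q(-145 - 1*(-152))) = 1/(90785 + 0) = 1/90785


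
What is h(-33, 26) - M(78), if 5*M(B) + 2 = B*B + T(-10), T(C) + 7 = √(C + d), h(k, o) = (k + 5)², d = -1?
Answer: -431 - I*√11/5 ≈ -431.0 - 0.66333*I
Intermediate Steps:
h(k, o) = (5 + k)²
T(C) = -7 + √(-1 + C) (T(C) = -7 + √(C - 1) = -7 + √(-1 + C))
M(B) = -9/5 + B²/5 + I*√11/5 (M(B) = -⅖ + (B*B + (-7 + √(-1 - 10)))/5 = -⅖ + (B² + (-7 + √(-11)))/5 = -⅖ + (B² + (-7 + I*√11))/5 = -⅖ + (-7 + B² + I*√11)/5 = -⅖ + (-7/5 + B²/5 + I*√11/5) = -9/5 + B²/5 + I*√11/5)
h(-33, 26) - M(78) = (5 - 33)² - (-9/5 + (⅕)*78² + I*√11/5) = (-28)² - (-9/5 + (⅕)*6084 + I*√11/5) = 784 - (-9/5 + 6084/5 + I*√11/5) = 784 - (1215 + I*√11/5) = 784 + (-1215 - I*√11/5) = -431 - I*√11/5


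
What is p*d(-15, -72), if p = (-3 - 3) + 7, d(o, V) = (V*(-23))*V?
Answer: -119232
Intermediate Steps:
d(o, V) = -23*V² (d(o, V) = (-23*V)*V = -23*V²)
p = 1 (p = -6 + 7 = 1)
p*d(-15, -72) = 1*(-23*(-72)²) = 1*(-23*5184) = 1*(-119232) = -119232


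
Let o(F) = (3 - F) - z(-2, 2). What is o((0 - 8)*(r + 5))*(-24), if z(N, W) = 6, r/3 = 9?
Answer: -6072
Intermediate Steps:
r = 27 (r = 3*9 = 27)
o(F) = -3 - F (o(F) = (3 - F) - 1*6 = (3 - F) - 6 = -3 - F)
o((0 - 8)*(r + 5))*(-24) = (-3 - (0 - 8)*(27 + 5))*(-24) = (-3 - (-8)*32)*(-24) = (-3 - 1*(-256))*(-24) = (-3 + 256)*(-24) = 253*(-24) = -6072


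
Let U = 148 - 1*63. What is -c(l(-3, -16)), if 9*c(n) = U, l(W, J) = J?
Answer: -85/9 ≈ -9.4444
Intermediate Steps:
U = 85 (U = 148 - 63 = 85)
c(n) = 85/9 (c(n) = (⅑)*85 = 85/9)
-c(l(-3, -16)) = -1*85/9 = -85/9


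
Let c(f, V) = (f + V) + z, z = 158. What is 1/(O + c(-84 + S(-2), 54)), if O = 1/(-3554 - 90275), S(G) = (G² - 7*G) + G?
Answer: 93829/13511375 ≈ 0.0069444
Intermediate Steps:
S(G) = G² - 6*G
c(f, V) = 158 + V + f (c(f, V) = (f + V) + 158 = (V + f) + 158 = 158 + V + f)
O = -1/93829 (O = 1/(-93829) = -1/93829 ≈ -1.0658e-5)
1/(O + c(-84 + S(-2), 54)) = 1/(-1/93829 + (158 + 54 + (-84 - 2*(-6 - 2)))) = 1/(-1/93829 + (158 + 54 + (-84 - 2*(-8)))) = 1/(-1/93829 + (158 + 54 + (-84 + 16))) = 1/(-1/93829 + (158 + 54 - 68)) = 1/(-1/93829 + 144) = 1/(13511375/93829) = 93829/13511375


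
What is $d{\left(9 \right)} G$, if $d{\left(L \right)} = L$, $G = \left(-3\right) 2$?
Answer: $-54$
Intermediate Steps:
$G = -6$
$d{\left(9 \right)} G = 9 \left(-6\right) = -54$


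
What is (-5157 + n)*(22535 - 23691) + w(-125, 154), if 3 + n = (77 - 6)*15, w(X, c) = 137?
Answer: 4733957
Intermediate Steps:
n = 1062 (n = -3 + (77 - 6)*15 = -3 + 71*15 = -3 + 1065 = 1062)
(-5157 + n)*(22535 - 23691) + w(-125, 154) = (-5157 + 1062)*(22535 - 23691) + 137 = -4095*(-1156) + 137 = 4733820 + 137 = 4733957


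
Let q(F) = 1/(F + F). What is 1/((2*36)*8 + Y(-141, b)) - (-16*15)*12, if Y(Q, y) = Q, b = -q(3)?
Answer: 1252801/435 ≈ 2880.0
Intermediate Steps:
q(F) = 1/(2*F)
b = -⅙ (b = -1/(2*3) = -1*⅙ = -⅙ ≈ -0.16667)
1/((2*36)*8 + Y(-141, b)) - (-16*15)*12 = 1/((2*36)*8 - 141) - (-16*15)*12 = 1/(72*8 - 141) - (-240)*12 = 1/(576 - 141) - 1*(-2880) = 1/435 + 2880 = 1252801/435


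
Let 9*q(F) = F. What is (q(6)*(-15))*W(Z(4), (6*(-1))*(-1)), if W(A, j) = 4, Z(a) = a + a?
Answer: -40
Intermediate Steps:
Z(a) = 2*a
q(F) = F/9
(q(6)*(-15))*W(Z(4), (6*(-1))*(-1)) = (((⅑)*6)*(-15))*4 = ((⅔)*(-15))*4 = -10*4 = -40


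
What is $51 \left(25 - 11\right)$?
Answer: $714$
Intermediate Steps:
$51 \left(25 - 11\right) = 51 \cdot 14 = 714$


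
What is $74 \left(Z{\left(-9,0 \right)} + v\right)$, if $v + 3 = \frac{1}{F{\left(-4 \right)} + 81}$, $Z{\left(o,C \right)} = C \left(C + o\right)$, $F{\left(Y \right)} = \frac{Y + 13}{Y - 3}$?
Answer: $- \frac{61679}{279} \approx -221.07$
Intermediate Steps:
$F{\left(Y \right)} = \frac{13 + Y}{-3 + Y}$
$v = - \frac{1667}{558}$ ($v = -3 + \frac{1}{\frac{13 - 4}{-3 - 4} + 81} = -3 + \frac{1}{\frac{1}{-7} \cdot 9 + 81} = -3 + \frac{1}{\left(- \frac{1}{7}\right) 9 + 81} = -3 + \frac{1}{- \frac{9}{7} + 81} = -3 + \frac{1}{\frac{558}{7}} = -3 + \frac{7}{558} = - \frac{1667}{558} \approx -2.9875$)
$74 \left(Z{\left(-9,0 \right)} + v\right) = 74 \left(0 \left(0 - 9\right) - \frac{1667}{558}\right) = 74 \left(0 \left(-9\right) - \frac{1667}{558}\right) = 74 \left(0 - \frac{1667}{558}\right) = 74 \left(- \frac{1667}{558}\right) = - \frac{61679}{279}$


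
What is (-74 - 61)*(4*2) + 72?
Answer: -1008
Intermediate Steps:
(-74 - 61)*(4*2) + 72 = -135*8 + 72 = -1080 + 72 = -1008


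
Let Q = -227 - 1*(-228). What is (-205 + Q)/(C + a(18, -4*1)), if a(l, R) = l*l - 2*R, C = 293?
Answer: -204/625 ≈ -0.32640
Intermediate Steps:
Q = 1 (Q = -227 + 228 = 1)
a(l, R) = l² - 2*R
(-205 + Q)/(C + a(18, -4*1)) = (-205 + 1)/(293 + (18² - (-8))) = -204/(293 + (324 - 2*(-4))) = -204/(293 + (324 + 8)) = -204/(293 + 332) = -204/625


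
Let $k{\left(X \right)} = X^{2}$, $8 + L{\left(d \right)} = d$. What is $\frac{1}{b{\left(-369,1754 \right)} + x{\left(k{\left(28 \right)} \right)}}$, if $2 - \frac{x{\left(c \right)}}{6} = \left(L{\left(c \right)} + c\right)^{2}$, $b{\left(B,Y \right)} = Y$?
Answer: $- \frac{1}{14599834} \approx -6.8494 \cdot 10^{-8}$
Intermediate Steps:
$L{\left(d \right)} = -8 + d$
$x{\left(c \right)} = 12 - 6 \left(-8 + 2 c\right)^{2}$ ($x{\left(c \right)} = 12 - 6 \left(\left(-8 + c\right) + c\right)^{2} = 12 - 6 \left(-8 + 2 c\right)^{2}$)
$\frac{1}{b{\left(-369,1754 \right)} + x{\left(k{\left(28 \right)} \right)}} = \frac{1}{1754 + \left(12 - 24 \left(-4 + 28^{2}\right)^{2}\right)} = \frac{1}{1754 + \left(12 - 24 \left(-4 + 784\right)^{2}\right)} = \frac{1}{1754 + \left(12 - 24 \cdot 780^{2}\right)} = \frac{1}{1754 + \left(12 - 14601600\right)} = \frac{1}{1754 - 14601588} = \frac{1}{-14599834} = - \frac{1}{14599834}$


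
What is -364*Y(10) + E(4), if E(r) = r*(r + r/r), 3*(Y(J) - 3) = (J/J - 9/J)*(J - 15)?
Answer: -3034/3 ≈ -1011.3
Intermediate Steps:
Y(J) = 3 + (1 - 9/J)*(-15 + J)/3 (Y(J) = 3 + ((J/J - 9/J)*(J - 15))/3 = 3 + ((1 - 9/J)*(-15 + J))/3 = 3 + (1 - 9/J)*(-15 + J)/3)
E(r) = r*(1 + r) (E(r) = r*(r + 1) = r*(1 + r))
-364*Y(10) + E(4) = -364*(-5 + 45/10 + (1/3)*10) + 4*(1 + 4) = -364*(-5 + 45*(1/10) + 10/3) + 4*5 = -364*(-5 + 9/2 + 10/3) + 20 = -364*17/6 + 20 = -3094/3 + 20 = -3034/3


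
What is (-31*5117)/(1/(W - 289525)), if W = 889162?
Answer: -95118618399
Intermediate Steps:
(-31*5117)/(1/(W - 289525)) = (-31*5117)/(1/(889162 - 289525)) = -158627/(1/599637) = -158627/1/599637 = -158627*599637 = -95118618399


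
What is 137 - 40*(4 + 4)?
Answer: -183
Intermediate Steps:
137 - 40*(4 + 4) = 137 - 40*8 = 137 - 320 = -183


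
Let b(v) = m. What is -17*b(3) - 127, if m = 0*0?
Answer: -127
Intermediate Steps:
m = 0
b(v) = 0
-17*b(3) - 127 = -17*0 - 127 = 0 - 127 = -127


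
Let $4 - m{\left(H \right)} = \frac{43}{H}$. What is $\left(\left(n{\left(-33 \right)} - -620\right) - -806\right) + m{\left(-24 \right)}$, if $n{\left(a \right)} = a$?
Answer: $\frac{33571}{24} \approx 1398.8$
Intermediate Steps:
$m{\left(H \right)} = 4 - \frac{43}{H}$
$\left(\left(n{\left(-33 \right)} - -620\right) - -806\right) + m{\left(-24 \right)} = \left(\left(-33 - -620\right) - -806\right) + \left(4 - \frac{43}{-24}\right) = \left(\left(-33 + 620\right) + \left(-648 + 1454\right)\right) + \left(4 - - \frac{43}{24}\right) = \left(587 + 806\right) + \left(4 + \frac{43}{24}\right) = 1393 + \frac{139}{24} = \frac{33571}{24}$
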